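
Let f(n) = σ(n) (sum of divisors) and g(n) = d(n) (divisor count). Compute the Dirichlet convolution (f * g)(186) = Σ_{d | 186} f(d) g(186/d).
(σ * d)(186) = 1020

Divisors of 186: [1, 2, 3, 6, 31, 62, 93, 186]. For each d | 186:
  d = 1: σ(1) · d(186/1) = 1 · 8 = 8
  d = 2: σ(2) · d(186/2) = 3 · 4 = 12
  d = 3: σ(3) · d(186/3) = 4 · 4 = 16
  d = 6: σ(6) · d(186/6) = 12 · 2 = 24
  d = 31: σ(31) · d(186/31) = 32 · 4 = 128
  d = 62: σ(62) · d(186/62) = 96 · 2 = 192
  d = 93: σ(93) · d(186/93) = 128 · 2 = 256
  d = 186: σ(186) · d(186/186) = 384 · 1 = 384
Summing: (σ * d)(186) = 8 + 12 + 16 + 24 + 128 + 192 + 256 + 384 = 1020.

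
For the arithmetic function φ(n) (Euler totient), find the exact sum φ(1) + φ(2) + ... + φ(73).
Σ_{n ≤ 73} φ(n) = 1660

Compute φ(n) for each 1 ≤ n ≤ 73: φ(1) = 1, φ(2) = 1, φ(3) = 2, φ(4) = 2, φ(5) = 4, φ(6) = 2, φ(7) = 6, φ(8) = 4, φ(9) = 6, φ(10) = 4, φ(11) = 10, φ(12) = 4, φ(13) = 12, φ(14) = 6, φ(15) = 8, φ(16) = 8, φ(17) = 16, φ(18) = 6, φ(19) = 18, φ(20) = 8, φ(21) = 12, φ(22) = 10, φ(23) = 22, φ(24) = 8, φ(25) = 20, φ(26) = 12, φ(27) = 18, φ(28) = 12, φ(29) = 28, φ(30) = 8, φ(31) = 30, φ(32) = 16, φ(33) = 20, φ(34) = 16, φ(35) = 24, φ(36) = 12, φ(37) = 36, φ(38) = 18, φ(39) = 24, φ(40) = 16, φ(41) = 40, φ(42) = 12, φ(43) = 42, φ(44) = 20, φ(45) = 24, φ(46) = 22, φ(47) = 46, φ(48) = 16, φ(49) = 42, φ(50) = 20, φ(51) = 32, φ(52) = 24, φ(53) = 52, φ(54) = 18, φ(55) = 40, φ(56) = 24, φ(57) = 36, φ(58) = 28, φ(59) = 58, φ(60) = 16, φ(61) = 60, φ(62) = 30, φ(63) = 36, φ(64) = 32, φ(65) = 48, φ(66) = 20, φ(67) = 66, φ(68) = 32, φ(69) = 44, φ(70) = 24, φ(71) = 70, φ(72) = 24, φ(73) = 72. Summing all 73 values: 1660. (Average order: Σ_{n ≤ x} φ(n) ~ (3/π²) x². For x = 73, (3/π²)·73² ≈ 1619.82.)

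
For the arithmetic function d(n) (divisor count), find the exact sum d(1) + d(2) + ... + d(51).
Σ_{n ≤ 51} d(n) = 211

Compute d(n) for each 1 ≤ n ≤ 51: d(1) = 1, d(2) = 2, d(3) = 2, d(4) = 3, d(5) = 2, d(6) = 4, d(7) = 2, d(8) = 4, d(9) = 3, d(10) = 4, d(11) = 2, d(12) = 6, d(13) = 2, d(14) = 4, d(15) = 4, d(16) = 5, d(17) = 2, d(18) = 6, d(19) = 2, d(20) = 6, d(21) = 4, d(22) = 4, d(23) = 2, d(24) = 8, d(25) = 3, d(26) = 4, d(27) = 4, d(28) = 6, d(29) = 2, d(30) = 8, d(31) = 2, d(32) = 6, d(33) = 4, d(34) = 4, d(35) = 4, d(36) = 9, d(37) = 2, d(38) = 4, d(39) = 4, d(40) = 8, d(41) = 2, d(42) = 8, d(43) = 2, d(44) = 6, d(45) = 6, d(46) = 4, d(47) = 2, d(48) = 10, d(49) = 3, d(50) = 6, d(51) = 4. Summing all 51 values: 211. (Dirichlet's divisor formula: Σ_{n ≤ x} d(n) = x ln(x) + (2γ − 1) x + O(√x). For x = 51, the asymptotic estimate is ≈ 208.40.)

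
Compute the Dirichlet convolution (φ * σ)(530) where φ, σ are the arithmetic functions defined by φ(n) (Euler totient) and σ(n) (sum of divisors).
(φ * σ)(530) = 4240

Divisors of 530: [1, 2, 5, 10, 53, 106, 265, 530]. For each d | 530:
  d = 1: φ(1) · σ(530/1) = 1 · 972 = 972
  d = 2: φ(2) · σ(530/2) = 1 · 324 = 324
  d = 5: φ(5) · σ(530/5) = 4 · 162 = 648
  d = 10: φ(10) · σ(530/10) = 4 · 54 = 216
  d = 53: φ(53) · σ(530/53) = 52 · 18 = 936
  d = 106: φ(106) · σ(530/106) = 52 · 6 = 312
  d = 265: φ(265) · σ(530/265) = 208 · 3 = 624
  d = 530: φ(530) · σ(530/530) = 208 · 1 = 208
Summing: (φ * σ)(530) = 972 + 324 + 648 + 216 + 936 + 312 + 624 + 208 = 4240.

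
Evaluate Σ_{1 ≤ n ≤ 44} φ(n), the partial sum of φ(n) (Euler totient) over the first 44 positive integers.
Σ_{n ≤ 44} φ(n) = 604

Compute φ(n) for each 1 ≤ n ≤ 44: φ(1) = 1, φ(2) = 1, φ(3) = 2, φ(4) = 2, φ(5) = 4, φ(6) = 2, φ(7) = 6, φ(8) = 4, φ(9) = 6, φ(10) = 4, φ(11) = 10, φ(12) = 4, φ(13) = 12, φ(14) = 6, φ(15) = 8, φ(16) = 8, φ(17) = 16, φ(18) = 6, φ(19) = 18, φ(20) = 8, φ(21) = 12, φ(22) = 10, φ(23) = 22, φ(24) = 8, φ(25) = 20, φ(26) = 12, φ(27) = 18, φ(28) = 12, φ(29) = 28, φ(30) = 8, φ(31) = 30, φ(32) = 16, φ(33) = 20, φ(34) = 16, φ(35) = 24, φ(36) = 12, φ(37) = 36, φ(38) = 18, φ(39) = 24, φ(40) = 16, φ(41) = 40, φ(42) = 12, φ(43) = 42, φ(44) = 20. Summing all 44 values: 604. (Average order: Σ_{n ≤ x} φ(n) ~ (3/π²) x². For x = 44, (3/π²)·44² ≈ 588.47.)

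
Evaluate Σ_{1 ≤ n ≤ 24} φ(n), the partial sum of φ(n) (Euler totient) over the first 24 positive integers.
Σ_{n ≤ 24} φ(n) = 180

Compute φ(n) for each 1 ≤ n ≤ 24: φ(1) = 1, φ(2) = 1, φ(3) = 2, φ(4) = 2, φ(5) = 4, φ(6) = 2, φ(7) = 6, φ(8) = 4, φ(9) = 6, φ(10) = 4, φ(11) = 10, φ(12) = 4, φ(13) = 12, φ(14) = 6, φ(15) = 8, φ(16) = 8, φ(17) = 16, φ(18) = 6, φ(19) = 18, φ(20) = 8, φ(21) = 12, φ(22) = 10, φ(23) = 22, φ(24) = 8. Summing all 24 values: 180. (Average order: Σ_{n ≤ x} φ(n) ~ (3/π²) x². For x = 24, (3/π²)·24² ≈ 175.08.)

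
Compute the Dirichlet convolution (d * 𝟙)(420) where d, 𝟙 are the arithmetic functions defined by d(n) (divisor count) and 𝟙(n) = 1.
(d * 𝟙)(420) = 162

Divisors of 420: [1, 2, 3, 4, 5, 6, 7, 10, 12, 14, 15, 20, 21, 28, 30, 35, 42, 60, 70, 84, 105, 140, 210, 420]. For each d | 420:
  d = 1: d(1) · 𝟙(420/1) = 1 · 1 = 1
  d = 2: d(2) · 𝟙(420/2) = 2 · 1 = 2
  d = 3: d(3) · 𝟙(420/3) = 2 · 1 = 2
  d = 4: d(4) · 𝟙(420/4) = 3 · 1 = 3
  d = 5: d(5) · 𝟙(420/5) = 2 · 1 = 2
  d = 6: d(6) · 𝟙(420/6) = 4 · 1 = 4
  d = 7: d(7) · 𝟙(420/7) = 2 · 1 = 2
  d = 10: d(10) · 𝟙(420/10) = 4 · 1 = 4
  d = 12: d(12) · 𝟙(420/12) = 6 · 1 = 6
  d = 14: d(14) · 𝟙(420/14) = 4 · 1 = 4
  d = 15: d(15) · 𝟙(420/15) = 4 · 1 = 4
  d = 20: d(20) · 𝟙(420/20) = 6 · 1 = 6
  d = 21: d(21) · 𝟙(420/21) = 4 · 1 = 4
  d = 28: d(28) · 𝟙(420/28) = 6 · 1 = 6
  d = 30: d(30) · 𝟙(420/30) = 8 · 1 = 8
  d = 35: d(35) · 𝟙(420/35) = 4 · 1 = 4
  d = 42: d(42) · 𝟙(420/42) = 8 · 1 = 8
  d = 60: d(60) · 𝟙(420/60) = 12 · 1 = 12
  d = 70: d(70) · 𝟙(420/70) = 8 · 1 = 8
  d = 84: d(84) · 𝟙(420/84) = 12 · 1 = 12
  d = 105: d(105) · 𝟙(420/105) = 8 · 1 = 8
  d = 140: d(140) · 𝟙(420/140) = 12 · 1 = 12
  d = 210: d(210) · 𝟙(420/210) = 16 · 1 = 16
  d = 420: d(420) · 𝟙(420/420) = 24 · 1 = 24
Summing: (d * 𝟙)(420) = 1 + 2 + 2 + 3 + 2 + 4 + 2 + 4 + 6 + 4 + 4 + 6 + 4 + 6 + 8 + 4 + 8 + 12 + 8 + 12 + 8 + 12 + 16 + 24 = 162.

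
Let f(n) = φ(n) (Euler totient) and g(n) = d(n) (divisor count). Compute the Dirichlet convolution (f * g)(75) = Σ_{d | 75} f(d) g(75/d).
(φ * d)(75) = 124

Divisors of 75: [1, 3, 5, 15, 25, 75]. For each d | 75:
  d = 1: φ(1) · d(75/1) = 1 · 6 = 6
  d = 3: φ(3) · d(75/3) = 2 · 3 = 6
  d = 5: φ(5) · d(75/5) = 4 · 4 = 16
  d = 15: φ(15) · d(75/15) = 8 · 2 = 16
  d = 25: φ(25) · d(75/25) = 20 · 2 = 40
  d = 75: φ(75) · d(75/75) = 40 · 1 = 40
Summing: (φ * d)(75) = 6 + 6 + 16 + 16 + 40 + 40 = 124.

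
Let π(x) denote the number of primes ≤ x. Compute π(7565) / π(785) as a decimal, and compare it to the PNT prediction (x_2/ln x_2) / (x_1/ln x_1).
π(7565)/π(785) = 960/137 ≈ 7.0073;  PNT prediction ≈ 7.1923.

π(785) = 137 and π(7565) = 960, so π(7565)/π(785) ≈ 7.0073. The PNT-predicted ratio is (7565/ln(7565)) / (785/ln(785)) ≈ 7.1923. The two agree to within a few percent, as expected.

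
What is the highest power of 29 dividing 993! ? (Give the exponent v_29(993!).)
v_29(993!) = 35

Legendre's formula: v_p(n!) = Σ_{k ≥ 1} ⌊n / p^k⌋. For p = 29, n = 993, the terms are:
  ⌊993/29^1⌋ = ⌊993/29⌋ = 34
  ⌊993/29^2⌋ = ⌊993/841⌋ = 1
(the next term ⌊993/29^3⌋ = 0, terminating the sum). Summing: v_29(993!) = 34 + 1 = 35.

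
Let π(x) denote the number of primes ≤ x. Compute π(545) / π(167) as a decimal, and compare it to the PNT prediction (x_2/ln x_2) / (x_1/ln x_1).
π(545)/π(167) = 100/39 ≈ 2.5641;  PNT prediction ≈ 2.6508.

π(167) = 39 and π(545) = 100, so π(545)/π(167) ≈ 2.5641. The PNT-predicted ratio is (545/ln(545)) / (167/ln(167)) ≈ 2.6508. The two agree to within a few percent, as expected.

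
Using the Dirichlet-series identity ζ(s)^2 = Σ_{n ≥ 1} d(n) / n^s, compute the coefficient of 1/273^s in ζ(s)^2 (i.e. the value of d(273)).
d(273) = 8

ζ(s)^2 = (Σ 1/m^s)(Σ 1/k^s). The coefficient of 1/n^s in the product is the number of ordered pairs (m, k) with mk = n, which equals d(n). For n = 273, divisors are [1, 3, 7, 13, 21, 39, 91, 273], so d(273) = 8.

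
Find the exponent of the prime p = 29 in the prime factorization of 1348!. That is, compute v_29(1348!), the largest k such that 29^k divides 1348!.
v_29(1348!) = 47

Legendre's formula: v_p(n!) = Σ_{k ≥ 1} ⌊n / p^k⌋. For p = 29, n = 1348, the terms are:
  ⌊1348/29^1⌋ = ⌊1348/29⌋ = 46
  ⌊1348/29^2⌋ = ⌊1348/841⌋ = 1
(the next term ⌊1348/29^3⌋ = 0, terminating the sum). Summing: v_29(1348!) = 46 + 1 = 47.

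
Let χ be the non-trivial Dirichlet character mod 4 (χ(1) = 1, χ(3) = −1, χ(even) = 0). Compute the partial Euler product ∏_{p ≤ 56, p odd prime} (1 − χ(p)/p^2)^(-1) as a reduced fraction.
∏ = 6080498115610191266973991/6635764829241999360000000

The odd primes p ≤ 56 are [3, 5, 7, 11, 13, 17, 19, 23, 29, 31, 37, 41, 43, 47, 53]. For each, χ(p) = 1 if p ≡ 1 mod 4, χ(p) = −1 if p ≡ 3 mod 4. Taking (1 − χ(p)/p^2)^(-1) = p^2/(p^2 − χ(p)): (1 − (-1)/3^2)^(-1) · (1 − (1)/5^2)^(-1) · (1 − (-1)/7^2)^(-1) · (1 − (-1)/11^2)^(-1) · (1 − (1)/13^2)^(-1) · (1 − (1)/17^2)^(-1) · (1 − (-1)/19^2)^(-1) · (1 − (-1)/23^2)^(-1) · (1 − (1)/29^2)^(-1) · (1 − (-1)/31^2)^(-1) · (1 − (1)/37^2)^(-1) · (1 − (1)/41^2)^(-1) · (1 − (-1)/43^2)^(-1) · (1 − (-1)/47^2)^(-1) · (1 − (1)/53^2)^(-1) = 6080498115610191266973991/6635764829241999360000000.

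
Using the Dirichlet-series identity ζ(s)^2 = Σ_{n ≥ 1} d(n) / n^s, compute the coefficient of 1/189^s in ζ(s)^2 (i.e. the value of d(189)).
d(189) = 8

ζ(s)^2 = (Σ 1/m^s)(Σ 1/k^s). The coefficient of 1/n^s in the product is the number of ordered pairs (m, k) with mk = n, which equals d(n). For n = 189, divisors are [1, 3, 7, 9, 21, 27, 63, 189], so d(189) = 8.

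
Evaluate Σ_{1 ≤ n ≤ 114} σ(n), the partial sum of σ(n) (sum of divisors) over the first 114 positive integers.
Σ_{n ≤ 114} σ(n) = 10753

Compute σ(n) for each 1 ≤ n ≤ 114: σ(1) = 1, σ(2) = 3, σ(3) = 4, σ(4) = 7, σ(5) = 6, σ(6) = 12, σ(7) = 8, σ(8) = 15, σ(9) = 13, σ(10) = 18, σ(11) = 12, σ(12) = 28, σ(13) = 14, σ(14) = 24, σ(15) = 24, σ(16) = 31, σ(17) = 18, σ(18) = 39, σ(19) = 20, σ(20) = 42, σ(21) = 32, σ(22) = 36, σ(23) = 24, σ(24) = 60, σ(25) = 31, σ(26) = 42, σ(27) = 40, σ(28) = 56, σ(29) = 30, σ(30) = 72, σ(31) = 32, σ(32) = 63, σ(33) = 48, σ(34) = 54, σ(35) = 48, σ(36) = 91, σ(37) = 38, σ(38) = 60, σ(39) = 56, σ(40) = 90, σ(41) = 42, σ(42) = 96, σ(43) = 44, σ(44) = 84, σ(45) = 78, σ(46) = 72, σ(47) = 48, σ(48) = 124, σ(49) = 57, σ(50) = 93, σ(51) = 72, σ(52) = 98, σ(53) = 54, σ(54) = 120, σ(55) = 72, σ(56) = 120, σ(57) = 80, σ(58) = 90, σ(59) = 60, σ(60) = 168, σ(61) = 62, σ(62) = 96, σ(63) = 104, σ(64) = 127, σ(65) = 84, σ(66) = 144, σ(67) = 68, σ(68) = 126, σ(69) = 96, σ(70) = 144, σ(71) = 72, σ(72) = 195, σ(73) = 74, σ(74) = 114, σ(75) = 124, σ(76) = 140, σ(77) = 96, σ(78) = 168, σ(79) = 80, σ(80) = 186, σ(81) = 121, σ(82) = 126, σ(83) = 84, σ(84) = 224, σ(85) = 108, σ(86) = 132, σ(87) = 120, σ(88) = 180, σ(89) = 90, σ(90) = 234, σ(91) = 112, σ(92) = 168, σ(93) = 128, σ(94) = 144, σ(95) = 120, σ(96) = 252, σ(97) = 98, σ(98) = 171, σ(99) = 156, σ(100) = 217, σ(101) = 102, σ(102) = 216, σ(103) = 104, σ(104) = 210, σ(105) = 192, σ(106) = 162, σ(107) = 108, σ(108) = 280, σ(109) = 110, σ(110) = 216, σ(111) = 152, σ(112) = 248, σ(113) = 114, σ(114) = 240. Summing all 114 values: 10753. (Average order: Σ_{n ≤ x} σ(n) ~ (π²/12) x². For x = 114, (π²/12)·114² ≈ 10688.78.)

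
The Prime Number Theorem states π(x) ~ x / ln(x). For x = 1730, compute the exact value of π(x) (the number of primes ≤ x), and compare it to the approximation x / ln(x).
π(1730) = 269;  x/ln(x) ≈ 232.03;  relative error ≈ 13.74%.

Directly count primes up to 1730: π(1730) = 269. The PNT approximation gives 1730/ln(1730) ≈ 1730/7.45588 ≈ 232.03. Relative error (π(x) − x/ln(x)) / π(x) ≈ 13.74%; the approximation is known to undercount slightly (Li(x) is a better estimate).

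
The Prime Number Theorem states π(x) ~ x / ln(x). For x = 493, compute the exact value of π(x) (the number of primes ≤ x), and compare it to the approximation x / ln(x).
π(493) = 94;  x/ln(x) ≈ 79.51;  relative error ≈ 15.42%.

Directly count primes up to 493: π(493) = 94. The PNT approximation gives 493/ln(493) ≈ 493/6.20051 ≈ 79.51. Relative error (π(x) − x/ln(x)) / π(x) ≈ 15.42%; the approximation is known to undercount slightly (Li(x) is a better estimate).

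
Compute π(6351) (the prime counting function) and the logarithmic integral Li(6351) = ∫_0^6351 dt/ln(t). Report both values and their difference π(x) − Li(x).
π(6351) = 826;  Li(6351) ≈ 840.63;  π(x) − Li(x) ≈ -14.63.

Direct count of primes ≤ 6351 gives π(6351) = 826. Numerical evaluation of the logarithmic integral gives Li(6351) ≈ 840.63. The difference π(x) − Li(x) ≈ -14.63 is typically negative for small/moderate x (Li(x) overestimates), though Littlewood's theorem shows this sign changes infinitely often.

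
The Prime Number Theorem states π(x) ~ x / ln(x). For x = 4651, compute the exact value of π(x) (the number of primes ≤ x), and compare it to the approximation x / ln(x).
π(4651) = 629;  x/ln(x) ≈ 550.75;  relative error ≈ 12.44%.

Directly count primes up to 4651: π(4651) = 629. The PNT approximation gives 4651/ln(4651) ≈ 4651/8.44484 ≈ 550.75. Relative error (π(x) − x/ln(x)) / π(x) ≈ 12.44%; the approximation is known to undercount slightly (Li(x) is a better estimate).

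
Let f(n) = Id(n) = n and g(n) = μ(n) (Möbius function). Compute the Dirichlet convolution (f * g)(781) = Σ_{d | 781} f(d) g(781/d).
(Id * μ)(781) = 700

Divisors of 781: [1, 11, 71, 781]. For each d | 781:
  d = 1: Id(1) · μ(781/1) = 1 · 1 = 1
  d = 11: Id(11) · μ(781/11) = 11 · -1 = -11
  d = 71: Id(71) · μ(781/71) = 71 · -1 = -71
  d = 781: Id(781) · μ(781/781) = 781 · 1 = 781
Summing: (Id * μ)(781) = 1 + -11 + -71 + 781 = 700.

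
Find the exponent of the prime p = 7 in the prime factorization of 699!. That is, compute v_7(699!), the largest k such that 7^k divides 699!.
v_7(699!) = 115

Legendre's formula: v_p(n!) = Σ_{k ≥ 1} ⌊n / p^k⌋. For p = 7, n = 699, the terms are:
  ⌊699/7^1⌋ = ⌊699/7⌋ = 99
  ⌊699/7^2⌋ = ⌊699/49⌋ = 14
  ⌊699/7^3⌋ = ⌊699/343⌋ = 2
(the next term ⌊699/7^4⌋ = 0, terminating the sum). Summing: v_7(699!) = 99 + 14 + 2 = 115.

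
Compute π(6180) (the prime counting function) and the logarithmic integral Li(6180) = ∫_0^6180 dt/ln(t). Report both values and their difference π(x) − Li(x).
π(6180) = 804;  Li(6180) ≈ 821.07;  π(x) − Li(x) ≈ -17.07.

Direct count of primes ≤ 6180 gives π(6180) = 804. Numerical evaluation of the logarithmic integral gives Li(6180) ≈ 821.07. The difference π(x) − Li(x) ≈ -17.07 is typically negative for small/moderate x (Li(x) overestimates), though Littlewood's theorem shows this sign changes infinitely often.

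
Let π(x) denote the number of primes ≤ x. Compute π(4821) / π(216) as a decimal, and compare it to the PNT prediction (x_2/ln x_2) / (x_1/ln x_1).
π(4821)/π(216) = 649/47 ≈ 13.8085;  PNT prediction ≈ 14.1466.

π(216) = 47 and π(4821) = 649, so π(4821)/π(216) ≈ 13.8085. The PNT-predicted ratio is (4821/ln(4821)) / (216/ln(216)) ≈ 14.1466. The two agree to within a few percent, as expected.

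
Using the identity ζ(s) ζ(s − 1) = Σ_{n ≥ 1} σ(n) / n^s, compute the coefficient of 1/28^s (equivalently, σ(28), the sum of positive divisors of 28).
σ(28) = 56

In the product (Σ m^0/m^s)(Σ k / k^s) = Σ (Σ_{d | n} d) / n^s, the coefficient of 1/n^s is σ(n) = Σ_{d | n} d. For n = 28, divisors are [1, 2, 4, 7, 14, 28]; summing: σ(28) = 56.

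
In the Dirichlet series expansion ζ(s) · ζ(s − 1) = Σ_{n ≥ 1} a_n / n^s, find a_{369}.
σ(369) = 546

In the product (Σ m^0/m^s)(Σ k / k^s) = Σ (Σ_{d | n} d) / n^s, the coefficient of 1/n^s is σ(n) = Σ_{d | n} d. For n = 369, divisors are [1, 3, 9, 41, 123, 369]; summing: σ(369) = 546.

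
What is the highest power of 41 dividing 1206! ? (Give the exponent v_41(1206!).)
v_41(1206!) = 29

Legendre's formula: v_p(n!) = Σ_{k ≥ 1} ⌊n / p^k⌋. For p = 41, n = 1206, the terms are:
  ⌊1206/41^1⌋ = ⌊1206/41⌋ = 29
(the next term ⌊1206/41^2⌋ = 0, terminating the sum). Summing: v_41(1206!) = 29 = 29.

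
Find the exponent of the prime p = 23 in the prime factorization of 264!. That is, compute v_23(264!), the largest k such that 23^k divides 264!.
v_23(264!) = 11

Legendre's formula: v_p(n!) = Σ_{k ≥ 1} ⌊n / p^k⌋. For p = 23, n = 264, the terms are:
  ⌊264/23^1⌋ = ⌊264/23⌋ = 11
(the next term ⌊264/23^2⌋ = 0, terminating the sum). Summing: v_23(264!) = 11 = 11.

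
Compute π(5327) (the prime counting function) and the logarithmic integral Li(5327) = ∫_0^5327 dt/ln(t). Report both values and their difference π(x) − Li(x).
π(5327) = 705;  Li(5327) ≈ 722.53;  π(x) − Li(x) ≈ -17.53.

Direct count of primes ≤ 5327 gives π(5327) = 705. Numerical evaluation of the logarithmic integral gives Li(5327) ≈ 722.53. The difference π(x) − Li(x) ≈ -17.53 is typically negative for small/moderate x (Li(x) overestimates), though Littlewood's theorem shows this sign changes infinitely often.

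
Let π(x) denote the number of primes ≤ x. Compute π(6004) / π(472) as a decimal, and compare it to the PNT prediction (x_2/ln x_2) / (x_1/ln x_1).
π(6004)/π(472) = 783/91 ≈ 8.6044;  PNT prediction ≈ 9.0020.

π(472) = 91 and π(6004) = 783, so π(6004)/π(472) ≈ 8.6044. The PNT-predicted ratio is (6004/ln(6004)) / (472/ln(472)) ≈ 9.0020. The two agree to within a few percent, as expected.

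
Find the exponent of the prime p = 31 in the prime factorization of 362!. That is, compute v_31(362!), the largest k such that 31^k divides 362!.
v_31(362!) = 11

Legendre's formula: v_p(n!) = Σ_{k ≥ 1} ⌊n / p^k⌋. For p = 31, n = 362, the terms are:
  ⌊362/31^1⌋ = ⌊362/31⌋ = 11
(the next term ⌊362/31^2⌋ = 0, terminating the sum). Summing: v_31(362!) = 11 = 11.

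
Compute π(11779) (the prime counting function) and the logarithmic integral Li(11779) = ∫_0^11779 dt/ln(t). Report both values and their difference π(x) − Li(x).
π(11779) = 1411;  Li(11779) ≈ 1437.55;  π(x) − Li(x) ≈ -26.55.

Direct count of primes ≤ 11779 gives π(11779) = 1411. Numerical evaluation of the logarithmic integral gives Li(11779) ≈ 1437.55. The difference π(x) − Li(x) ≈ -26.55 is typically negative for small/moderate x (Li(x) overestimates), though Littlewood's theorem shows this sign changes infinitely often.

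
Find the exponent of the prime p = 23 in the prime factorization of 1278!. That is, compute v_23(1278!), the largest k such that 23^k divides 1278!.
v_23(1278!) = 57

Legendre's formula: v_p(n!) = Σ_{k ≥ 1} ⌊n / p^k⌋. For p = 23, n = 1278, the terms are:
  ⌊1278/23^1⌋ = ⌊1278/23⌋ = 55
  ⌊1278/23^2⌋ = ⌊1278/529⌋ = 2
(the next term ⌊1278/23^3⌋ = 0, terminating the sum). Summing: v_23(1278!) = 55 + 2 = 57.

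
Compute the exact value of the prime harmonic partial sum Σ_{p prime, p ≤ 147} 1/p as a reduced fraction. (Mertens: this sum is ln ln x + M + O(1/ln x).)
Σ 1/p = 18825509850919239131453102166593625244431364344421618363/10014646650599190067509233131649940057366334653200433090

π(147) = 34, so the primes ≤ 147 are [2, 3, 5, 7, 11, 13, 17, 19, 23, 29, 31, 37, 41, 43, 47, 53, 59, 61, 67, 71, 73, 79, 83, 89, 97, 101, 103, 107, 109, 113, 127, 131, 137, 139]. Summing 1/p over these primes: 18825509850919239131453102166593625244431364344421618363/10014646650599190067509233131649940057366334653200433090 ≈ 1.8798. Mertens estimate ln ln(147) + 0.2615 ≈ 1.8690.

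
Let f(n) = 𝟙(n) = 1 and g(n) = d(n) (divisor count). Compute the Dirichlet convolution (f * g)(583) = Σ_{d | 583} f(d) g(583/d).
(𝟙 * d)(583) = 9

Divisors of 583: [1, 11, 53, 583]. For each d | 583:
  d = 1: 𝟙(1) · d(583/1) = 1 · 4 = 4
  d = 11: 𝟙(11) · d(583/11) = 1 · 2 = 2
  d = 53: 𝟙(53) · d(583/53) = 1 · 2 = 2
  d = 583: 𝟙(583) · d(583/583) = 1 · 1 = 1
Summing: (𝟙 * d)(583) = 4 + 2 + 2 + 1 = 9.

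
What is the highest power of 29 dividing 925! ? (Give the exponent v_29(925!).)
v_29(925!) = 32

Legendre's formula: v_p(n!) = Σ_{k ≥ 1} ⌊n / p^k⌋. For p = 29, n = 925, the terms are:
  ⌊925/29^1⌋ = ⌊925/29⌋ = 31
  ⌊925/29^2⌋ = ⌊925/841⌋ = 1
(the next term ⌊925/29^3⌋ = 0, terminating the sum). Summing: v_29(925!) = 31 + 1 = 32.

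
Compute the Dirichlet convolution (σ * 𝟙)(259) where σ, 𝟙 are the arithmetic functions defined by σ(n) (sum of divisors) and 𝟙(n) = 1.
(σ * 𝟙)(259) = 351

Divisors of 259: [1, 7, 37, 259]. For each d | 259:
  d = 1: σ(1) · 𝟙(259/1) = 1 · 1 = 1
  d = 7: σ(7) · 𝟙(259/7) = 8 · 1 = 8
  d = 37: σ(37) · 𝟙(259/37) = 38 · 1 = 38
  d = 259: σ(259) · 𝟙(259/259) = 304 · 1 = 304
Summing: (σ * 𝟙)(259) = 1 + 8 + 38 + 304 = 351.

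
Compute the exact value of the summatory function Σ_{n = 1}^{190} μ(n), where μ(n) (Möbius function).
Σ_{n ≤ 190} μ(n) = -4

Compute μ(n) for each 1 ≤ n ≤ 190: μ(1) = 1, μ(2) = -1, μ(3) = -1, μ(4) = 0, μ(5) = -1, μ(6) = 1, μ(7) = -1, μ(8) = 0, μ(9) = 0, μ(10) = 1, μ(11) = -1, μ(12) = 0, μ(13) = -1, μ(14) = 1, μ(15) = 1, μ(16) = 0, μ(17) = -1, μ(18) = 0, μ(19) = -1, μ(20) = 0, μ(21) = 1, μ(22) = 1, μ(23) = -1, μ(24) = 0, μ(25) = 0, μ(26) = 1, μ(27) = 0, μ(28) = 0, μ(29) = -1, μ(30) = -1, μ(31) = -1, μ(32) = 0, μ(33) = 1, μ(34) = 1, μ(35) = 1, μ(36) = 0, μ(37) = -1, μ(38) = 1, μ(39) = 1, μ(40) = 0, μ(41) = -1, μ(42) = -1, μ(43) = -1, μ(44) = 0, μ(45) = 0, μ(46) = 1, μ(47) = -1, μ(48) = 0, μ(49) = 0, μ(50) = 0, μ(51) = 1, μ(52) = 0, μ(53) = -1, μ(54) = 0, μ(55) = 1, μ(56) = 0, μ(57) = 1, μ(58) = 1, μ(59) = -1, μ(60) = 0, μ(61) = -1, μ(62) = 1, μ(63) = 0, μ(64) = 0, μ(65) = 1, μ(66) = -1, μ(67) = -1, μ(68) = 0, μ(69) = 1, μ(70) = -1, μ(71) = -1, μ(72) = 0, μ(73) = -1, μ(74) = 1, μ(75) = 0, μ(76) = 0, μ(77) = 1, μ(78) = -1, μ(79) = -1, μ(80) = 0, μ(81) = 0, μ(82) = 1, μ(83) = -1, μ(84) = 0, μ(85) = 1, μ(86) = 1, μ(87) = 1, μ(88) = 0, μ(89) = -1, μ(90) = 0, μ(91) = 1, μ(92) = 0, μ(93) = 1, μ(94) = 1, μ(95) = 1, μ(96) = 0, μ(97) = -1, μ(98) = 0, μ(99) = 0, μ(100) = 0, μ(101) = -1, μ(102) = -1, μ(103) = -1, μ(104) = 0, μ(105) = -1, μ(106) = 1, μ(107) = -1, μ(108) = 0, μ(109) = -1, μ(110) = -1, μ(111) = 1, μ(112) = 0, μ(113) = -1, μ(114) = -1, μ(115) = 1, μ(116) = 0, μ(117) = 0, μ(118) = 1, μ(119) = 1, μ(120) = 0, μ(121) = 0, μ(122) = 1, μ(123) = 1, μ(124) = 0, μ(125) = 0, μ(126) = 0, μ(127) = -1, μ(128) = 0, μ(129) = 1, μ(130) = -1, μ(131) = -1, μ(132) = 0, μ(133) = 1, μ(134) = 1, μ(135) = 0, μ(136) = 0, μ(137) = -1, μ(138) = -1, μ(139) = -1, μ(140) = 0, μ(141) = 1, μ(142) = 1, μ(143) = 1, μ(144) = 0, μ(145) = 1, μ(146) = 1, μ(147) = 0, μ(148) = 0, μ(149) = -1, μ(150) = 0, μ(151) = -1, μ(152) = 0, μ(153) = 0, μ(154) = -1, μ(155) = 1, μ(156) = 0, μ(157) = -1, μ(158) = 1, μ(159) = 1, μ(160) = 0, μ(161) = 1, μ(162) = 0, μ(163) = -1, μ(164) = 0, μ(165) = -1, μ(166) = 1, μ(167) = -1, μ(168) = 0, μ(169) = 0, μ(170) = -1, μ(171) = 0, μ(172) = 0, μ(173) = -1, μ(174) = -1, μ(175) = 0, μ(176) = 0, μ(177) = 1, μ(178) = 1, μ(179) = -1, μ(180) = 0, μ(181) = -1, μ(182) = -1, μ(183) = 1, μ(184) = 0, μ(185) = 1, μ(186) = -1, μ(187) = 1, μ(188) = 0, μ(189) = 0, μ(190) = -1. Summing all 190 values: -4. (Mertens function M(x) = Σ_{n ≤ x} μ(n); on average M(x) should be small (PNT ⟺ M(x) = o(x)).)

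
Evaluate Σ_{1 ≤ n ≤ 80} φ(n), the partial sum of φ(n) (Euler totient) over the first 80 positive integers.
Σ_{n ≤ 80} φ(n) = 1966

Compute φ(n) for each 1 ≤ n ≤ 80: φ(1) = 1, φ(2) = 1, φ(3) = 2, φ(4) = 2, φ(5) = 4, φ(6) = 2, φ(7) = 6, φ(8) = 4, φ(9) = 6, φ(10) = 4, φ(11) = 10, φ(12) = 4, φ(13) = 12, φ(14) = 6, φ(15) = 8, φ(16) = 8, φ(17) = 16, φ(18) = 6, φ(19) = 18, φ(20) = 8, φ(21) = 12, φ(22) = 10, φ(23) = 22, φ(24) = 8, φ(25) = 20, φ(26) = 12, φ(27) = 18, φ(28) = 12, φ(29) = 28, φ(30) = 8, φ(31) = 30, φ(32) = 16, φ(33) = 20, φ(34) = 16, φ(35) = 24, φ(36) = 12, φ(37) = 36, φ(38) = 18, φ(39) = 24, φ(40) = 16, φ(41) = 40, φ(42) = 12, φ(43) = 42, φ(44) = 20, φ(45) = 24, φ(46) = 22, φ(47) = 46, φ(48) = 16, φ(49) = 42, φ(50) = 20, φ(51) = 32, φ(52) = 24, φ(53) = 52, φ(54) = 18, φ(55) = 40, φ(56) = 24, φ(57) = 36, φ(58) = 28, φ(59) = 58, φ(60) = 16, φ(61) = 60, φ(62) = 30, φ(63) = 36, φ(64) = 32, φ(65) = 48, φ(66) = 20, φ(67) = 66, φ(68) = 32, φ(69) = 44, φ(70) = 24, φ(71) = 70, φ(72) = 24, φ(73) = 72, φ(74) = 36, φ(75) = 40, φ(76) = 36, φ(77) = 60, φ(78) = 24, φ(79) = 78, φ(80) = 32. Summing all 80 values: 1966. (Average order: Σ_{n ≤ x} φ(n) ~ (3/π²) x². For x = 80, (3/π²)·80² ≈ 1945.37.)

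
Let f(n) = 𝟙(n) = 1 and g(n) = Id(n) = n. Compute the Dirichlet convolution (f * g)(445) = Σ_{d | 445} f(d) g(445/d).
(𝟙 * Id)(445) = 540

Divisors of 445: [1, 5, 89, 445]. For each d | 445:
  d = 1: 𝟙(1) · Id(445/1) = 1 · 445 = 445
  d = 5: 𝟙(5) · Id(445/5) = 1 · 89 = 89
  d = 89: 𝟙(89) · Id(445/89) = 1 · 5 = 5
  d = 445: 𝟙(445) · Id(445/445) = 1 · 1 = 1
Summing: (𝟙 * Id)(445) = 445 + 89 + 5 + 1 = 540.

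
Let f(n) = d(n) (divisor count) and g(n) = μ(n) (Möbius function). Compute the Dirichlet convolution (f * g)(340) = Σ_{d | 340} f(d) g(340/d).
(d * μ)(340) = 1

Divisors of 340: [1, 2, 4, 5, 10, 17, 20, 34, 68, 85, 170, 340]. For each d | 340:
  d = 1: d(1) · μ(340/1) = 1 · 0 = 0
  d = 2: d(2) · μ(340/2) = 2 · -1 = -2
  d = 4: d(4) · μ(340/4) = 3 · 1 = 3
  d = 5: d(5) · μ(340/5) = 2 · 0 = 0
  d = 10: d(10) · μ(340/10) = 4 · 1 = 4
  d = 17: d(17) · μ(340/17) = 2 · 0 = 0
  d = 20: d(20) · μ(340/20) = 6 · -1 = -6
  d = 34: d(34) · μ(340/34) = 4 · 1 = 4
  d = 68: d(68) · μ(340/68) = 6 · -1 = -6
  d = 85: d(85) · μ(340/85) = 4 · 0 = 0
  d = 170: d(170) · μ(340/170) = 8 · -1 = -8
  d = 340: d(340) · μ(340/340) = 12 · 1 = 12
Summing: (d * μ)(340) = 0 + -2 + 3 + 0 + 4 + 0 + -6 + 4 + -6 + 0 + -8 + 12 = 1.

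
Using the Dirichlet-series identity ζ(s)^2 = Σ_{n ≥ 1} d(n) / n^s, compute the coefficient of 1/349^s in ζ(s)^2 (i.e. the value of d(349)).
d(349) = 2

ζ(s)^2 = (Σ 1/m^s)(Σ 1/k^s). The coefficient of 1/n^s in the product is the number of ordered pairs (m, k) with mk = n, which equals d(n). For n = 349, divisors are [1, 349], so d(349) = 2.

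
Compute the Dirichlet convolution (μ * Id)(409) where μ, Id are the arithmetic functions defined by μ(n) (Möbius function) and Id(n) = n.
(μ * Id)(409) = 408

Divisors of 409: [1, 409]. For each d | 409:
  d = 1: μ(1) · Id(409/1) = 1 · 409 = 409
  d = 409: μ(409) · Id(409/409) = -1 · 1 = -1
Summing: (μ * Id)(409) = 409 + -1 = 408.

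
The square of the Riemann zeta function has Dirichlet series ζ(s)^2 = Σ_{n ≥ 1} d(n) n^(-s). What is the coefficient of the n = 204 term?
d(204) = 12

ζ(s)^2 = (Σ 1/m^s)(Σ 1/k^s). The coefficient of 1/n^s in the product is the number of ordered pairs (m, k) with mk = n, which equals d(n). For n = 204, divisors are [1, 2, 3, 4, 6, 12, 17, 34, 51, 68, 102, 204], so d(204) = 12.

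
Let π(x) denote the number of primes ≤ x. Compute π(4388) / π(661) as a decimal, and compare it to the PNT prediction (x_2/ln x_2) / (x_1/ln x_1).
π(4388)/π(661) = 597/121 ≈ 4.9339;  PNT prediction ≈ 5.1401.

π(661) = 121 and π(4388) = 597, so π(4388)/π(661) ≈ 4.9339. The PNT-predicted ratio is (4388/ln(4388)) / (661/ln(661)) ≈ 5.1401. The two agree to within a few percent, as expected.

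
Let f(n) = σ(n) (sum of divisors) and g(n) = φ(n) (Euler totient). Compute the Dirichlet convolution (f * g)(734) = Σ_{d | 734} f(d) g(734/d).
(σ * φ)(734) = 2936

Divisors of 734: [1, 2, 367, 734]. For each d | 734:
  d = 1: σ(1) · φ(734/1) = 1 · 366 = 366
  d = 2: σ(2) · φ(734/2) = 3 · 366 = 1098
  d = 367: σ(367) · φ(734/367) = 368 · 1 = 368
  d = 734: σ(734) · φ(734/734) = 1104 · 1 = 1104
Summing: (σ * φ)(734) = 366 + 1098 + 368 + 1104 = 2936.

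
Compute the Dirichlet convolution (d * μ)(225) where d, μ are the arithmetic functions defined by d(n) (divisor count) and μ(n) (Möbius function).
(d * μ)(225) = 1

Divisors of 225: [1, 3, 5, 9, 15, 25, 45, 75, 225]. For each d | 225:
  d = 1: d(1) · μ(225/1) = 1 · 0 = 0
  d = 3: d(3) · μ(225/3) = 2 · 0 = 0
  d = 5: d(5) · μ(225/5) = 2 · 0 = 0
  d = 9: d(9) · μ(225/9) = 3 · 0 = 0
  d = 15: d(15) · μ(225/15) = 4 · 1 = 4
  d = 25: d(25) · μ(225/25) = 3 · 0 = 0
  d = 45: d(45) · μ(225/45) = 6 · -1 = -6
  d = 75: d(75) · μ(225/75) = 6 · -1 = -6
  d = 225: d(225) · μ(225/225) = 9 · 1 = 9
Summing: (d * μ)(225) = 0 + 0 + 0 + 0 + 4 + 0 + -6 + -6 + 9 = 1.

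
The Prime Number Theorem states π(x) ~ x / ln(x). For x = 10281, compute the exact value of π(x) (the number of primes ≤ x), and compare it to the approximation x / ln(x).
π(10281) = 1261;  x/ln(x) ≈ 1112.90;  relative error ≈ 11.74%.

Directly count primes up to 10281: π(10281) = 1261. The PNT approximation gives 10281/ln(10281) ≈ 10281/9.23805 ≈ 1112.90. Relative error (π(x) − x/ln(x)) / π(x) ≈ 11.74%; the approximation is known to undercount slightly (Li(x) is a better estimate).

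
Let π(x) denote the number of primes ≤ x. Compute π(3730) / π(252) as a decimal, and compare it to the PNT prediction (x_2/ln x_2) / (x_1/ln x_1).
π(3730)/π(252) = 520/54 ≈ 9.6296;  PNT prediction ≈ 9.9517.

π(252) = 54 and π(3730) = 520, so π(3730)/π(252) ≈ 9.6296. The PNT-predicted ratio is (3730/ln(3730)) / (252/ln(252)) ≈ 9.9517. The two agree to within a few percent, as expected.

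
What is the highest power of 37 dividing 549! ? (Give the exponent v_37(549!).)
v_37(549!) = 14

Legendre's formula: v_p(n!) = Σ_{k ≥ 1} ⌊n / p^k⌋. For p = 37, n = 549, the terms are:
  ⌊549/37^1⌋ = ⌊549/37⌋ = 14
(the next term ⌊549/37^2⌋ = 0, terminating the sum). Summing: v_37(549!) = 14 = 14.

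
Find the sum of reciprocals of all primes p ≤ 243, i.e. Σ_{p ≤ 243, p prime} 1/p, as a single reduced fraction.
Σ 1/p = 506873196134241441348690763593294873492730445394823722837469097176314709804649267964680634478659521/256041159035492609053110100510385311995538591998443060216114576417920917800321526504084465112487730

π(243) = 53, so the primes ≤ 243 are [2, 3, 5, 7, 11, 13, 17, 19, 23, 29, 31, 37, 41, 43, 47, 53, 59, 61, 67, 71, 73, 79, 83, 89, 97, 101, 103, 107, 109, 113, 127, 131, 137, 139, 149, 151, 157, 163, 167, 173, 179, 181, 191, 193, 197, 199, 211, 223, 227, 229, 233, 239, 241]. Summing 1/p over these primes: 506873196134241441348690763593294873492730445394823722837469097176314709804649267964680634478659521/256041159035492609053110100510385311995538591998443060216114576417920917800321526504084465112487730 ≈ 1.9797. Mertens estimate ln ln(243) + 0.2615 ≈ 1.9650.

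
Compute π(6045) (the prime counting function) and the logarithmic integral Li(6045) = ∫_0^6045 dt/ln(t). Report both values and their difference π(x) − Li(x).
π(6045) = 788;  Li(6045) ≈ 805.58;  π(x) − Li(x) ≈ -17.58.

Direct count of primes ≤ 6045 gives π(6045) = 788. Numerical evaluation of the logarithmic integral gives Li(6045) ≈ 805.58. The difference π(x) − Li(x) ≈ -17.58 is typically negative for small/moderate x (Li(x) overestimates), though Littlewood's theorem shows this sign changes infinitely often.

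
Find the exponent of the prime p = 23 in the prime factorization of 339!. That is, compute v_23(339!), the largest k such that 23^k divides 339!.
v_23(339!) = 14

Legendre's formula: v_p(n!) = Σ_{k ≥ 1} ⌊n / p^k⌋. For p = 23, n = 339, the terms are:
  ⌊339/23^1⌋ = ⌊339/23⌋ = 14
(the next term ⌊339/23^2⌋ = 0, terminating the sum). Summing: v_23(339!) = 14 = 14.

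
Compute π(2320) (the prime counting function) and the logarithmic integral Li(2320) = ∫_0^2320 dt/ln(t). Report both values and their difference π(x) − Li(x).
π(2320) = 344;  Li(2320) ≈ 356.49;  π(x) − Li(x) ≈ -12.49.

Direct count of primes ≤ 2320 gives π(2320) = 344. Numerical evaluation of the logarithmic integral gives Li(2320) ≈ 356.49. The difference π(x) − Li(x) ≈ -12.49 is typically negative for small/moderate x (Li(x) overestimates), though Littlewood's theorem shows this sign changes infinitely often.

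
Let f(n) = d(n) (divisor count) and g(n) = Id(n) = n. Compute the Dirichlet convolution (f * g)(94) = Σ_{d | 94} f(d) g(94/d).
(d * Id)(94) = 196

Divisors of 94: [1, 2, 47, 94]. For each d | 94:
  d = 1: d(1) · Id(94/1) = 1 · 94 = 94
  d = 2: d(2) · Id(94/2) = 2 · 47 = 94
  d = 47: d(47) · Id(94/47) = 2 · 2 = 4
  d = 94: d(94) · Id(94/94) = 4 · 1 = 4
Summing: (d * Id)(94) = 94 + 94 + 4 + 4 = 196.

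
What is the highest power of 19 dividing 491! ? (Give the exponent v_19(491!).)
v_19(491!) = 26

Legendre's formula: v_p(n!) = Σ_{k ≥ 1} ⌊n / p^k⌋. For p = 19, n = 491, the terms are:
  ⌊491/19^1⌋ = ⌊491/19⌋ = 25
  ⌊491/19^2⌋ = ⌊491/361⌋ = 1
(the next term ⌊491/19^3⌋ = 0, terminating the sum). Summing: v_19(491!) = 25 + 1 = 26.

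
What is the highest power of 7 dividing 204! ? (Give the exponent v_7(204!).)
v_7(204!) = 33

Legendre's formula: v_p(n!) = Σ_{k ≥ 1} ⌊n / p^k⌋. For p = 7, n = 204, the terms are:
  ⌊204/7^1⌋ = ⌊204/7⌋ = 29
  ⌊204/7^2⌋ = ⌊204/49⌋ = 4
(the next term ⌊204/7^3⌋ = 0, terminating the sum). Summing: v_7(204!) = 29 + 4 = 33.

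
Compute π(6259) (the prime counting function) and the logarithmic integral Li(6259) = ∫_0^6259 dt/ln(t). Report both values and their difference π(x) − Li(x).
π(6259) = 813;  Li(6259) ≈ 830.11;  π(x) − Li(x) ≈ -17.11.

Direct count of primes ≤ 6259 gives π(6259) = 813. Numerical evaluation of the logarithmic integral gives Li(6259) ≈ 830.11. The difference π(x) − Li(x) ≈ -17.11 is typically negative for small/moderate x (Li(x) overestimates), though Littlewood's theorem shows this sign changes infinitely often.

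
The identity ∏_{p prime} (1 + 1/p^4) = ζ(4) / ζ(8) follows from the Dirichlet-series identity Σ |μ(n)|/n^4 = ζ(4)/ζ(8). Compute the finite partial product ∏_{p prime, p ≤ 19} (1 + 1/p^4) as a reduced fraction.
∏ = 2063478382983759362985032/1914315839042201150180625

The primes p ≤ 19 are [2, 3, 5, 7, 11, 13, 17, 19]. For each, (1 + 1/p^4) = (p^4 + 1)/p^4. Multiplying these fractions over p ∈ [2, 3, 5, 7, 11, 13, 17, 19] gives 2063478382983759362985032/1914315839042201150180625. (In the limit P → ∞ this tends to ζ(4)/ζ(8).)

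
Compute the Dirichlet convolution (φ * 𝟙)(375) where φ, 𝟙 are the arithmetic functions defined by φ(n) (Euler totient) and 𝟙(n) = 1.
(φ * 𝟙)(375) = 375

Divisors of 375: [1, 3, 5, 15, 25, 75, 125, 375]. For each d | 375:
  d = 1: φ(1) · 𝟙(375/1) = 1 · 1 = 1
  d = 3: φ(3) · 𝟙(375/3) = 2 · 1 = 2
  d = 5: φ(5) · 𝟙(375/5) = 4 · 1 = 4
  d = 15: φ(15) · 𝟙(375/15) = 8 · 1 = 8
  d = 25: φ(25) · 𝟙(375/25) = 20 · 1 = 20
  d = 75: φ(75) · 𝟙(375/75) = 40 · 1 = 40
  d = 125: φ(125) · 𝟙(375/125) = 100 · 1 = 100
  d = 375: φ(375) · 𝟙(375/375) = 200 · 1 = 200
Summing: (φ * 𝟙)(375) = 1 + 2 + 4 + 8 + 20 + 40 + 100 + 200 = 375.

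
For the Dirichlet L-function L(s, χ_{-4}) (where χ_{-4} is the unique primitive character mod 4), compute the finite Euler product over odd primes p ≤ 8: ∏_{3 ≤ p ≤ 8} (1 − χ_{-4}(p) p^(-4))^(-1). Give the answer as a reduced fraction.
∏ = 40516875/40968512

The odd primes p ≤ 8 are [3, 5, 7]. For each, χ(p) = 1 if p ≡ 1 mod 4, χ(p) = −1 if p ≡ 3 mod 4. Taking (1 − χ(p)/p^4)^(-1) = p^4/(p^4 − χ(p)): (1 − (-1)/3^4)^(-1) · (1 − (1)/5^4)^(-1) · (1 − (-1)/7^4)^(-1) = 40516875/40968512.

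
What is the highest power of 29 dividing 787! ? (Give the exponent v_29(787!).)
v_29(787!) = 27

Legendre's formula: v_p(n!) = Σ_{k ≥ 1} ⌊n / p^k⌋. For p = 29, n = 787, the terms are:
  ⌊787/29^1⌋ = ⌊787/29⌋ = 27
(the next term ⌊787/29^2⌋ = 0, terminating the sum). Summing: v_29(787!) = 27 = 27.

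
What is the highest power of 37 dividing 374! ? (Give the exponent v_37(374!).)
v_37(374!) = 10

Legendre's formula: v_p(n!) = Σ_{k ≥ 1} ⌊n / p^k⌋. For p = 37, n = 374, the terms are:
  ⌊374/37^1⌋ = ⌊374/37⌋ = 10
(the next term ⌊374/37^2⌋ = 0, terminating the sum). Summing: v_37(374!) = 10 = 10.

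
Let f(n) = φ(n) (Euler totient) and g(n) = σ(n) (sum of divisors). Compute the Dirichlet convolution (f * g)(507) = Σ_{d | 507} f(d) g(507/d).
(φ * σ)(507) = 3042

Divisors of 507: [1, 3, 13, 39, 169, 507]. For each d | 507:
  d = 1: φ(1) · σ(507/1) = 1 · 732 = 732
  d = 3: φ(3) · σ(507/3) = 2 · 183 = 366
  d = 13: φ(13) · σ(507/13) = 12 · 56 = 672
  d = 39: φ(39) · σ(507/39) = 24 · 14 = 336
  d = 169: φ(169) · σ(507/169) = 156 · 4 = 624
  d = 507: φ(507) · σ(507/507) = 312 · 1 = 312
Summing: (φ * σ)(507) = 732 + 366 + 672 + 336 + 624 + 312 = 3042.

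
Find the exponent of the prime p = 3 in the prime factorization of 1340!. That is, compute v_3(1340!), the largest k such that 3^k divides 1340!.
v_3(1340!) = 665

Legendre's formula: v_p(n!) = Σ_{k ≥ 1} ⌊n / p^k⌋. For p = 3, n = 1340, the terms are:
  ⌊1340/3^1⌋ = ⌊1340/3⌋ = 446
  ⌊1340/3^2⌋ = ⌊1340/9⌋ = 148
  ⌊1340/3^3⌋ = ⌊1340/27⌋ = 49
  ⌊1340/3^4⌋ = ⌊1340/81⌋ = 16
  ⌊1340/3^5⌋ = ⌊1340/243⌋ = 5
  ⌊1340/3^6⌋ = ⌊1340/729⌋ = 1
(the next term ⌊1340/3^7⌋ = 0, terminating the sum). Summing: v_3(1340!) = 446 + 148 + 49 + 16 + 5 + 1 = 665.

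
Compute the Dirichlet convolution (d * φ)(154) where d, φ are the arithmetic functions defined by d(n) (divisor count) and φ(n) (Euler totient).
(d * φ)(154) = 288

Divisors of 154: [1, 2, 7, 11, 14, 22, 77, 154]. For each d | 154:
  d = 1: d(1) · φ(154/1) = 1 · 60 = 60
  d = 2: d(2) · φ(154/2) = 2 · 60 = 120
  d = 7: d(7) · φ(154/7) = 2 · 10 = 20
  d = 11: d(11) · φ(154/11) = 2 · 6 = 12
  d = 14: d(14) · φ(154/14) = 4 · 10 = 40
  d = 22: d(22) · φ(154/22) = 4 · 6 = 24
  d = 77: d(77) · φ(154/77) = 4 · 1 = 4
  d = 154: d(154) · φ(154/154) = 8 · 1 = 8
Summing: (d * φ)(154) = 60 + 120 + 20 + 12 + 40 + 24 + 4 + 8 = 288.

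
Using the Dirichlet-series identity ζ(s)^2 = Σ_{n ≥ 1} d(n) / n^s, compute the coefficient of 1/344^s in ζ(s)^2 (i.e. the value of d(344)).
d(344) = 8

ζ(s)^2 = (Σ 1/m^s)(Σ 1/k^s). The coefficient of 1/n^s in the product is the number of ordered pairs (m, k) with mk = n, which equals d(n). For n = 344, divisors are [1, 2, 4, 8, 43, 86, 172, 344], so d(344) = 8.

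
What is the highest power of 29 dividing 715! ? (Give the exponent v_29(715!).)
v_29(715!) = 24

Legendre's formula: v_p(n!) = Σ_{k ≥ 1} ⌊n / p^k⌋. For p = 29, n = 715, the terms are:
  ⌊715/29^1⌋ = ⌊715/29⌋ = 24
(the next term ⌊715/29^2⌋ = 0, terminating the sum). Summing: v_29(715!) = 24 = 24.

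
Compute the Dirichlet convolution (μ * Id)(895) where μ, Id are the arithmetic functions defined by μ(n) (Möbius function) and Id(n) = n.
(μ * Id)(895) = 712

Divisors of 895: [1, 5, 179, 895]. For each d | 895:
  d = 1: μ(1) · Id(895/1) = 1 · 895 = 895
  d = 5: μ(5) · Id(895/5) = -1 · 179 = -179
  d = 179: μ(179) · Id(895/179) = -1 · 5 = -5
  d = 895: μ(895) · Id(895/895) = 1 · 1 = 1
Summing: (μ * Id)(895) = 895 + -179 + -5 + 1 = 712.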